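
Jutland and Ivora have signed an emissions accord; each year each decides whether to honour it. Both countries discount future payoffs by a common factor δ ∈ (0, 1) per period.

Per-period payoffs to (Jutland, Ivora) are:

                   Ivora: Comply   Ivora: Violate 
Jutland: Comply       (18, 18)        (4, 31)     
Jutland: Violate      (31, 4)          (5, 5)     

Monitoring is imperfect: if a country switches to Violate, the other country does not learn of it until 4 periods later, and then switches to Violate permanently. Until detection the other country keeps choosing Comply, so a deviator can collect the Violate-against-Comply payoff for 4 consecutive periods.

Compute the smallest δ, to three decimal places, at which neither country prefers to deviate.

0.841

A deviator earns 31 for 4 periods, then 5 forever; cooperating earns 18 forever. Multiplying the IC by (1−δ):
18 ≥ 31(1−δ^4) + 5δ^4, so 26·δ^4 ≥ 13 and δ^4 ≥ 1/2.
δ ≥ (1/2)^(1/4) ≈ 0.841.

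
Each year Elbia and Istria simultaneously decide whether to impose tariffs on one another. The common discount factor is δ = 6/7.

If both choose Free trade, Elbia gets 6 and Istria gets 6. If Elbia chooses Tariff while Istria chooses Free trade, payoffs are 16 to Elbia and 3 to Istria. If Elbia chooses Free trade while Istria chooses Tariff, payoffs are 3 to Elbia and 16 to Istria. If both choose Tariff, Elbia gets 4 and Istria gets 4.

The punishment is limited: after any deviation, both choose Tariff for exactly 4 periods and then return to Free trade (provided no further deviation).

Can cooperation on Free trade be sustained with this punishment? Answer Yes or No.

A one-shot deviation gives 16 now, then 4 for 4 periods, then back to 6.
Gain from deviating: (16−6) today; loss: (6−4) in each of the next 4 periods.
No-deviation condition: (6−4)(δ+…+δ^4) ≥ 16−6, i.e. δ+…+δ^4 ≥ 5.
At δ = 6/7: δ+…+δ^4 = 2.7613 < 5.0000.
So cooperation is not sustainable.

No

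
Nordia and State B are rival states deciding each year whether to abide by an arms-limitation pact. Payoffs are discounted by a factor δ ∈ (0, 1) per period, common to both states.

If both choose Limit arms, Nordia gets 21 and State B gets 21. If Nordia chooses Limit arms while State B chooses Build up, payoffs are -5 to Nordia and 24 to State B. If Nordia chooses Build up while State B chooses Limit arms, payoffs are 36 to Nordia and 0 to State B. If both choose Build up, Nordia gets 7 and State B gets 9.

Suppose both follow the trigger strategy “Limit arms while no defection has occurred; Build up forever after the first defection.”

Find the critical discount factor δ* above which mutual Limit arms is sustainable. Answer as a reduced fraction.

15/29

Nordia's threshold: (36−21)/(36−7) = 15/29.
State B's threshold: (24−21)/(24−9) = 1/5.
15/29 > 1/5, so Nordia binds and δ* = 15/29.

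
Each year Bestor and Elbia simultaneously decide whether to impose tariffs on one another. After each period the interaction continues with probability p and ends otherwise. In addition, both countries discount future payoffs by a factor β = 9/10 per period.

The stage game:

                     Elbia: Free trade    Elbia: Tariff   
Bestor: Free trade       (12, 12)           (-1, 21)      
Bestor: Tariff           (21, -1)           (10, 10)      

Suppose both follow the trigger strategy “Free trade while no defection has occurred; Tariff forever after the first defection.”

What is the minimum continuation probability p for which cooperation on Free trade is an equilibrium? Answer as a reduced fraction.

10/11

With continuation probability p and discount β, the effective per-period discount factor is βp.
Grim-trigger IC: βp ≥ (21−12)/(21−10) = 9/11.
So p ≥ (9/11)/(9/10) = 10/11.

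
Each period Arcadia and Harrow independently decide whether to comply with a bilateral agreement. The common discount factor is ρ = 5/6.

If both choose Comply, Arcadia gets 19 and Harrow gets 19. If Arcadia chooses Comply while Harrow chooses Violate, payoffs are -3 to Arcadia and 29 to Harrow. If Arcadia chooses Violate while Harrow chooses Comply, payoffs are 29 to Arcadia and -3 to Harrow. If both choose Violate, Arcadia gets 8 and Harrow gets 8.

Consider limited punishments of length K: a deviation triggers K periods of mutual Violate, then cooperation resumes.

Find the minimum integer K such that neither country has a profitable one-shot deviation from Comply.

2

No profitable deviation requires (19−8)(ρ+…+ρ^K) ≥ 29−19, i.e. ρ+…+ρ^K ≥ 10/11 ≈ 0.9091.
With ρ = 5/6, the partial sums are K=1: 0.8333, K=2: 1.5278.
K = 2 is the first length at which the sum reaches 0.9091.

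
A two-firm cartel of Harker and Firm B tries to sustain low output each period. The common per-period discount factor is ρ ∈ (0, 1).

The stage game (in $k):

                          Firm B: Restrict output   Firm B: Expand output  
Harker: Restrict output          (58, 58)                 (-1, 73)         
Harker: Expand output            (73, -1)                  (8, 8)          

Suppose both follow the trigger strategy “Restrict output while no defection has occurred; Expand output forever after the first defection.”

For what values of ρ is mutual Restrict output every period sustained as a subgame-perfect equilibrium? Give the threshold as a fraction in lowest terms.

Under grim trigger the critical discount factor is (T−C)/(T−P) with T = 73, C = 58, P = 8.
ρ* = (73−58)/(73−8) = 15/65 = 3/13.

3/13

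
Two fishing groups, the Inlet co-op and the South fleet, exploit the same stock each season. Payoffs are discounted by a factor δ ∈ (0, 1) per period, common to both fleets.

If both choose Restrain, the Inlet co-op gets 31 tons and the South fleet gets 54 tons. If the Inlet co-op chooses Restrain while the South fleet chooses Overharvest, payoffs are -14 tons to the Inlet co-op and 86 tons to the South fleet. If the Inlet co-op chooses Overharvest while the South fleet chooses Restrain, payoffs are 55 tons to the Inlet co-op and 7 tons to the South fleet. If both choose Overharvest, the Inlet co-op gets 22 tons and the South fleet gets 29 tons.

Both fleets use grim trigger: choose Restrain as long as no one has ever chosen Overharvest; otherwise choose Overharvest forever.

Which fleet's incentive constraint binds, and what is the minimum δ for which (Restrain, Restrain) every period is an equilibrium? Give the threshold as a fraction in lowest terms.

the Inlet co-op: cooperation gives 31 each period; deviation gives 55 once then 22 forever.
  31/(1−δ) ≥ 55 + 22δ/(1−δ) ⇒ δ ≥ 24/33 = 8/11.
the South fleet: cooperation gives 54 each period; deviation gives 86 once then 29 forever.
  δ ≥ 32/57.
Both must hold, so the binding constraint is the Inlet co-op's: δ ≥ 8/11.

the Inlet co-op; δ ≥ 8/11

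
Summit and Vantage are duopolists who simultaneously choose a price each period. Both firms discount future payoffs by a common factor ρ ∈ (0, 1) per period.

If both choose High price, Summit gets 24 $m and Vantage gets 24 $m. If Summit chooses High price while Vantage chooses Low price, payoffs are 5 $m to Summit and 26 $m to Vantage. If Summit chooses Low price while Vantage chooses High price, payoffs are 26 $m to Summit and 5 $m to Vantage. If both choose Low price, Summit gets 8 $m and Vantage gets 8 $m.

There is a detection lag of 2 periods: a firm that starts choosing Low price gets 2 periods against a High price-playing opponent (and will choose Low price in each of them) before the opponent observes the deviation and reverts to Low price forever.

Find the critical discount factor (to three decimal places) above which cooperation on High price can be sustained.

0.333

Deviating for the 2 undetected periods gains 26−24 = 2 per period over cooperation, then loses 24−8 = 16 per period forever once punishment starts.
Gain: 2(1 + ρ + … + ρ^1); loss: 16·ρ^2/(1−ρ).
No profitable deviation ⇔ 2(1−ρ^2) ≤ 16·ρ^2, i.e. ρ^2 ≥ 2/(2+16) = 1/9.
Hence ρ ≥ (1/9)^(1/2) ≈ 0.333.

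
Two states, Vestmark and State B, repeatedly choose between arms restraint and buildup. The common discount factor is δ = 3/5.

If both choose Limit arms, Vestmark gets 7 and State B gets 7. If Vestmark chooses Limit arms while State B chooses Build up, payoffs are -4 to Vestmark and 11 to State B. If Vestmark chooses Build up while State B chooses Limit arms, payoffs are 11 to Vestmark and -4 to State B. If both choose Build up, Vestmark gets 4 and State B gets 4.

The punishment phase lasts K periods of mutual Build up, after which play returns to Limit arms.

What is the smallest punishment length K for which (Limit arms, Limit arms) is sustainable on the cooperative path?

5

IC: δ(1−δ^K)/(1−δ) ≥ (11−7)/(7−4) = 4/3.
With δ = 3/5: need 1 − δ^K ≥ 4/3·(1−3/5)/(3/5), i.e. δ^K ≤ 0.1111.
Since (3/5)^4 = 0.1296 and (3/5)^5 = 0.0778, the smallest such K is 5.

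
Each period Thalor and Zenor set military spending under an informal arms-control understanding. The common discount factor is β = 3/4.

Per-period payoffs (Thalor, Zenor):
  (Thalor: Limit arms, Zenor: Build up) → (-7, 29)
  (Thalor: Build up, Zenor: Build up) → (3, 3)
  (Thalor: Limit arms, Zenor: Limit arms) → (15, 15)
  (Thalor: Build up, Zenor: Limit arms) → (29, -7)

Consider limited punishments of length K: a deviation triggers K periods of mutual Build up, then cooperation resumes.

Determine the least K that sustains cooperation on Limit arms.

No profitable deviation requires (15−3)(β+…+β^K) ≥ 29−15, i.e. β+…+β^K ≥ 7/6 ≈ 1.1667.
With β = 3/4, the partial sums are K=1: 0.7500, K=2: 1.3125.
K = 2 is the first length at which the sum reaches 1.1667.

2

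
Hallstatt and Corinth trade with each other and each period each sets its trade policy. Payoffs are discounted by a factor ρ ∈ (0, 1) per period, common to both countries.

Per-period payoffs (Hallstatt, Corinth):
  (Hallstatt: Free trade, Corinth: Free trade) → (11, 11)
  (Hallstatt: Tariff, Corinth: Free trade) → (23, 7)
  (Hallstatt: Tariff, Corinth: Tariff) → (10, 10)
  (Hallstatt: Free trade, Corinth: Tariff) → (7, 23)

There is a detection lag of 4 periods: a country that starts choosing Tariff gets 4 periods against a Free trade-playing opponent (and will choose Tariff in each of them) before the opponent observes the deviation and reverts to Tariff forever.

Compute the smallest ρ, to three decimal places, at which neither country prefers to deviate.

0.980

A deviator earns 23 for 4 periods, then 10 forever; cooperating earns 11 forever. Multiplying the IC by (1−ρ):
11 ≥ 23(1−ρ^4) + 10ρ^4, so 13·ρ^4 ≥ 12 and ρ^4 ≥ 12/13.
ρ ≥ (12/13)^(1/4) ≈ 0.980.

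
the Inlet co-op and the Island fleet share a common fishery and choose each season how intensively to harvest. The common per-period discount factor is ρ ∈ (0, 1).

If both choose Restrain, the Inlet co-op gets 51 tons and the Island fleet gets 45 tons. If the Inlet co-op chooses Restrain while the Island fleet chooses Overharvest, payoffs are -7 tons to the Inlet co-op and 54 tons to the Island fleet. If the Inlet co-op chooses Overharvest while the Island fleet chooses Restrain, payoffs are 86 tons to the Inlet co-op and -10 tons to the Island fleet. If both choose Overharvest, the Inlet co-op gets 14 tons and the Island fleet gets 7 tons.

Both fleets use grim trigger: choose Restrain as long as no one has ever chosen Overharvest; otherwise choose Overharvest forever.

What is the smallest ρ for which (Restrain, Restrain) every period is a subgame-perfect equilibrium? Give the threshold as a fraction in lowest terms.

35/72

the Inlet co-op: cooperation gives 51 each period; deviation gives 86 once then 14 forever.
  51/(1−ρ) ≥ 86 + 14ρ/(1−ρ) ⇒ ρ ≥ 35/72.
the Island fleet: cooperation gives 45 each period; deviation gives 54 once then 7 forever.
  ρ ≥ 9/47.
Both must hold, so the binding constraint is the Inlet co-op's: ρ ≥ 35/72.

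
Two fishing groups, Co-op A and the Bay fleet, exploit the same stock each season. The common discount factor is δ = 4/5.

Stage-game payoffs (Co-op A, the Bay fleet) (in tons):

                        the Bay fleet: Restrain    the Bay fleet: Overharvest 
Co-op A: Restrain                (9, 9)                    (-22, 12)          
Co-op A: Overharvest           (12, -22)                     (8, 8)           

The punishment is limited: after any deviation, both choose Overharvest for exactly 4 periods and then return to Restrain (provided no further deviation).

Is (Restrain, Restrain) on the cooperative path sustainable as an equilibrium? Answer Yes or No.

Comparing payoff streams over the 5 periods until play realigns: cooperate → 9(1+δ+…+δ^4); deviate → 12 + 8(δ+…+δ^4).
Cooperation is sustained iff (9−8)(δ+…+δ^4) ≥ 12−9.
δ+…+δ^4 = 4/5·(1−(4/5)^4)/(1−4/5) = 2.3616, and (12−9)/(9−8) = 3.0000.
2.3616 < 3.0000, so cooperation is not sustainable.

No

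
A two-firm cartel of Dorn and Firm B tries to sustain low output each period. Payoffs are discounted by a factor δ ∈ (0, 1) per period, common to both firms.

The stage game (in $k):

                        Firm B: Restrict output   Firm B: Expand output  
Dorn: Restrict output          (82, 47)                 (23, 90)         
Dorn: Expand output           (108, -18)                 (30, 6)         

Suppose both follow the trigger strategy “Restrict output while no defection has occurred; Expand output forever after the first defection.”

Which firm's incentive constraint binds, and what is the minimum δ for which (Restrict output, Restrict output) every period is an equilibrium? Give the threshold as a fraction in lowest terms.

For Dorn: deviation gain 108−82 = 26, per-period punishment loss 82−30 = 52. IC gives δ ≥ 26/78 = 1/3.
For Firm B: gain 43, loss 41 per period, so δ ≥ 43/84.
The tighter constraint is Firm B's, so cooperation needs δ ≥ 43/84.

Firm B; δ ≥ 43/84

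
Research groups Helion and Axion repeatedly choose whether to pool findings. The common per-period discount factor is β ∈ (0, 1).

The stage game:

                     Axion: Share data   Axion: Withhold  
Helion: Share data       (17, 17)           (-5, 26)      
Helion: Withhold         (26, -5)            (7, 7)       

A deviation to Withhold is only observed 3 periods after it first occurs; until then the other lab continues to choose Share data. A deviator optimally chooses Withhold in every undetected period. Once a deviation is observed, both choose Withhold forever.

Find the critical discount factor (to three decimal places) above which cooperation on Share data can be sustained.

A deviator earns 26 for 3 periods, then 7 forever; cooperating earns 17 forever. Multiplying the IC by (1−β):
17 ≥ 26(1−β^3) + 7β^3, so 19·β^3 ≥ 9 and β^3 ≥ 9/19.
β ≥ (9/19)^(1/3) ≈ 0.780.

0.780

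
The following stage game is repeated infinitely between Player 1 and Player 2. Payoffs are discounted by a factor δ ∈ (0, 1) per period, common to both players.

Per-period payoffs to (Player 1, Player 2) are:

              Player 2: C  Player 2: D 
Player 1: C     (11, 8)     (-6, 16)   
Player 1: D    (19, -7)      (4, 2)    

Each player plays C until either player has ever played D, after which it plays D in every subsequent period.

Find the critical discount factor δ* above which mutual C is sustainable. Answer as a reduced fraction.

4/7

For Player 1: deviation gain 19−11 = 8, per-period punishment loss 11−4 = 7. IC gives δ ≥ 8/15.
For Player 2: gain 8, loss 6 per period, so δ ≥ 8/14 = 4/7.
The tighter constraint is Player 2's, so cooperation needs δ ≥ 4/7.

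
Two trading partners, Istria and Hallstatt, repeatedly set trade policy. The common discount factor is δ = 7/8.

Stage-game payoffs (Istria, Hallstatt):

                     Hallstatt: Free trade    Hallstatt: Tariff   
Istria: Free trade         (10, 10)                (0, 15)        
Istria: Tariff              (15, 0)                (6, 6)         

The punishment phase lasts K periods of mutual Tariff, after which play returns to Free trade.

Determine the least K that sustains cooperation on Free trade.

Need Σ_{k=1}^{K} δ^k ≥ (15−10)/(10−6) = 1.2500 at δ = 7/8.
At K = 1 the sum is 0.8750 < 1.2500; at K = 2 it is 1.6406 ≥ 1.2500.
So the minimum punishment length is K = 2.

2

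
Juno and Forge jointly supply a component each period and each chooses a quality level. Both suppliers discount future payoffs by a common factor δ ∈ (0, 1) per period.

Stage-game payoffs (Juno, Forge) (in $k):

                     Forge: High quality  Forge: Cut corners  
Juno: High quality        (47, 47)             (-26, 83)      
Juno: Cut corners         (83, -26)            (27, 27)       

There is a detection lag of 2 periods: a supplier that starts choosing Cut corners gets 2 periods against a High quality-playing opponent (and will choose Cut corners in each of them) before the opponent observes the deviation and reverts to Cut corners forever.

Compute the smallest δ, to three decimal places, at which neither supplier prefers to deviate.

0.802

The best deviation is to choose Cut corners for all 2 undetected periods, earning 83 each, then 27 forever once detected.
Deviation value: 83(1−δ^2)/(1−δ) + 27δ^2/(1−δ); cooperation value: 47/(1−δ).
IC: 47 ≥ 83(1−δ^2) + 27δ^2 = 83 − 56δ^2.
So δ^2 ≥ 36/56 = 9/14, giving δ ≥ (9/14)^(1/2) ≈ 0.802.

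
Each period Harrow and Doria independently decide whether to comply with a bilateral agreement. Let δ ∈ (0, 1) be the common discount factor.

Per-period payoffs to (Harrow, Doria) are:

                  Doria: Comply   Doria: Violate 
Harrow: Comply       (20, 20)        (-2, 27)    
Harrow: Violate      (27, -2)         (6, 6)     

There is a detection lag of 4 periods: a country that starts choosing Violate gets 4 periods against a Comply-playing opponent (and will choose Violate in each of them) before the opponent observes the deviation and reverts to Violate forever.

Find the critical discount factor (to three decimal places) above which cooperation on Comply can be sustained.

0.760

Deviating for the 4 undetected periods gains 27−20 = 7 per period over cooperation, then loses 20−6 = 14 per period forever once punishment starts.
Gain: 7(1 + δ + … + δ^3); loss: 14·δ^4/(1−δ).
No profitable deviation ⇔ 7(1−δ^4) ≤ 14·δ^4, i.e. δ^4 ≥ 7/(7+14) = 1/3.
Hence δ ≥ (1/3)^(1/4) ≈ 0.760.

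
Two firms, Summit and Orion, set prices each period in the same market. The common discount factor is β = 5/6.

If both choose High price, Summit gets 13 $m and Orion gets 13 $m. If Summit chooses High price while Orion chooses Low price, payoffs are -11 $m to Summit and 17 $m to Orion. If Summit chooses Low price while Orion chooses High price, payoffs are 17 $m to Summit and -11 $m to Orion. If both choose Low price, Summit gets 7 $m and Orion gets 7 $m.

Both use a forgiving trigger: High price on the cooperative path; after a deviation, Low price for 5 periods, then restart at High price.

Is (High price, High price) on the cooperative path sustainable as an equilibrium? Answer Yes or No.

IC: β+…+β^5 ≥ (17−13)/(13−7) = 2/3.
At β = 5/6: partial sum = 2.9906 ≥ 0.6667. Cooperation sustainable.

Yes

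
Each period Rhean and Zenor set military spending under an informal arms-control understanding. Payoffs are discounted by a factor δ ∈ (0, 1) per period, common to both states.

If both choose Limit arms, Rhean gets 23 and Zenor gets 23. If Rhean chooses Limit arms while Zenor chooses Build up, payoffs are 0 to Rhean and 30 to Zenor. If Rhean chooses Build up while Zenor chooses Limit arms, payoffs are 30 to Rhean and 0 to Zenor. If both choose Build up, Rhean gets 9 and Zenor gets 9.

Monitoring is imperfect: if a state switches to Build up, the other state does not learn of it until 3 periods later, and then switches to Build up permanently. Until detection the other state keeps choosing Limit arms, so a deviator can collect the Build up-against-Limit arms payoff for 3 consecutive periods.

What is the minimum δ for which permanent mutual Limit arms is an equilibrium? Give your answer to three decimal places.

The best deviation is to choose Build up for all 3 undetected periods, earning 30 each, then 9 forever once detected.
Deviation value: 30(1−δ^3)/(1−δ) + 9δ^3/(1−δ); cooperation value: 23/(1−δ).
IC: 23 ≥ 30(1−δ^3) + 9δ^3 = 30 − 21δ^3.
So δ^3 ≥ 7/21 = 1/3, giving δ ≥ (1/3)^(1/3) ≈ 0.693.

0.693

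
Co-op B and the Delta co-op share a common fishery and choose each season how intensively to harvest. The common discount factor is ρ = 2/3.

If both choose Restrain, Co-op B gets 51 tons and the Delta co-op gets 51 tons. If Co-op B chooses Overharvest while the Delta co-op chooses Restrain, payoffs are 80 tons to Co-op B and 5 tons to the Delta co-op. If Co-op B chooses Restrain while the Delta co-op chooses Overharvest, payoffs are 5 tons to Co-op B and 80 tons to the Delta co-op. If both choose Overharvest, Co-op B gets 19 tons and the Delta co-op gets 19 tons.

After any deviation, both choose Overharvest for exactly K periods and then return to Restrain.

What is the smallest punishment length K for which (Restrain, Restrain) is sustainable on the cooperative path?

2

IC: ρ(1−ρ^K)/(1−ρ) ≥ (80−51)/(51−19) = 29/32.
With ρ = 2/3: need 1 − ρ^K ≥ 29/32·(1−2/3)/(2/3), i.e. ρ^K ≤ 0.5469.
Since (2/3)^1 = 0.6667 and (2/3)^2 = 0.4444, the smallest such K is 2.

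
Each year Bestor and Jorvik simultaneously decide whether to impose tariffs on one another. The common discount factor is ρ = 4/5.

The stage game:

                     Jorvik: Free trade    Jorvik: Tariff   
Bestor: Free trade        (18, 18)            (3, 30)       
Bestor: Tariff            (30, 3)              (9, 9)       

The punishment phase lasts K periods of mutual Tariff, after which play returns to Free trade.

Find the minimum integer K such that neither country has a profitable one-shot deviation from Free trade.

No profitable deviation requires (18−9)(ρ+…+ρ^K) ≥ 30−18, i.e. ρ+…+ρ^K ≥ 4/3 ≈ 1.3333.
With ρ = 4/5, the partial sums are K=1: 0.8000, K=2: 1.4400.
K = 2 is the first length at which the sum reaches 1.3333.

2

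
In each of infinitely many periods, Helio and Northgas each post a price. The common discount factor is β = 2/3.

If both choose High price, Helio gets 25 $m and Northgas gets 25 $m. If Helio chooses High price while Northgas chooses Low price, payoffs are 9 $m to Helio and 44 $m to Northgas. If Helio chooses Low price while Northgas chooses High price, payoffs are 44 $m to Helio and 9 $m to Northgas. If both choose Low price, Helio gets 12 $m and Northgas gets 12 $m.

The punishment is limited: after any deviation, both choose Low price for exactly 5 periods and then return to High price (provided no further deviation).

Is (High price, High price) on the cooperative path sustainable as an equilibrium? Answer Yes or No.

IC: β+…+β^5 ≥ (44−25)/(25−12) = 19/13.
At β = 2/3: partial sum = 1.7366 ≥ 1.4615. Cooperation sustainable.

Yes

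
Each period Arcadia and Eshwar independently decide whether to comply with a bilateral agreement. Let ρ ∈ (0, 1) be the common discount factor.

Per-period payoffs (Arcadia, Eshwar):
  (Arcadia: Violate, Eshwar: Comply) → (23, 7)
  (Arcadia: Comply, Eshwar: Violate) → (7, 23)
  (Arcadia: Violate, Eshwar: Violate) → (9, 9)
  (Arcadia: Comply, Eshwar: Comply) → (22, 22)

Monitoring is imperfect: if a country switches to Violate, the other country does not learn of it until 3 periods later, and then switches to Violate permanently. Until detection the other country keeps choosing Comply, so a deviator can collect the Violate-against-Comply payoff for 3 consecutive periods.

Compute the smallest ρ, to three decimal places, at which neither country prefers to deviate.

0.415

Deviating for the 3 undetected periods gains 23−22 = 1 per period over cooperation, then loses 22−9 = 13 per period forever once punishment starts.
Gain: 1(1 + ρ + … + ρ^2); loss: 13·ρ^3/(1−ρ).
No profitable deviation ⇔ 1(1−ρ^3) ≤ 13·ρ^3, i.e. ρ^3 ≥ 1/(1+13) = 1/14.
Hence ρ ≥ (1/14)^(1/3) ≈ 0.415.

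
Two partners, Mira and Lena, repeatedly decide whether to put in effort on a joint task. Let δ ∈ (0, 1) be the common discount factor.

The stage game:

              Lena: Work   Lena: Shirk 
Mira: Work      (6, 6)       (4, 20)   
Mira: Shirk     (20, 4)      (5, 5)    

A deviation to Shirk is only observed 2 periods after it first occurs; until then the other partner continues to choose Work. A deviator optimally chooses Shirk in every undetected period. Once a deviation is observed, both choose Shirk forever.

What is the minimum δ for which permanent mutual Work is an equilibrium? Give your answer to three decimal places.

0.966

A deviator earns 20 for 2 periods, then 5 forever; cooperating earns 6 forever. Multiplying the IC by (1−δ):
6 ≥ 20(1−δ^2) + 5δ^2, so 15·δ^2 ≥ 14 and δ^2 ≥ 14/15.
δ ≥ (14/15)^(1/2) ≈ 0.966.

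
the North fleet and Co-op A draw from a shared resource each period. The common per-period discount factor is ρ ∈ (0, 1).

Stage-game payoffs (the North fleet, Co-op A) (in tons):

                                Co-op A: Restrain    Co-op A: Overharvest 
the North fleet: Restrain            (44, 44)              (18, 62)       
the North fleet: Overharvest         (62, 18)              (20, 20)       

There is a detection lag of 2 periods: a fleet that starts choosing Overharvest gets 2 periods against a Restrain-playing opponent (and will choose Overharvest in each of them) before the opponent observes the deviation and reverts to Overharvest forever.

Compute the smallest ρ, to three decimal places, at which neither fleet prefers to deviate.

0.655

The best deviation is to choose Overharvest for all 2 undetected periods, earning 62 each, then 20 forever once detected.
Deviation value: 62(1−ρ^2)/(1−ρ) + 20ρ^2/(1−ρ); cooperation value: 44/(1−ρ).
IC: 44 ≥ 62(1−ρ^2) + 20ρ^2 = 62 − 42ρ^2.
So ρ^2 ≥ 18/42 = 3/7, giving ρ ≥ (3/7)^(1/2) ≈ 0.655.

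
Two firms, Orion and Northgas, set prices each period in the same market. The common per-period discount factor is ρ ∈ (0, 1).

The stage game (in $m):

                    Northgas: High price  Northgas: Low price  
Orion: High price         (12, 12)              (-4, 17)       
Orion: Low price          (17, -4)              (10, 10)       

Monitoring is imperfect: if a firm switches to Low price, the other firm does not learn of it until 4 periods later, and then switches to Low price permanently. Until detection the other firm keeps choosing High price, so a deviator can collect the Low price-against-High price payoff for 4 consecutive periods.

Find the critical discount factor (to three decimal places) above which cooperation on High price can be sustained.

Deviating for the 4 undetected periods gains 17−12 = 5 per period over cooperation, then loses 12−10 = 2 per period forever once punishment starts.
Gain: 5(1 + ρ + … + ρ^3); loss: 2·ρ^4/(1−ρ).
No profitable deviation ⇔ 5(1−ρ^4) ≤ 2·ρ^4, i.e. ρ^4 ≥ 5/(5+2) = 5/7.
Hence ρ ≥ (5/7)^(1/4) ≈ 0.919.

0.919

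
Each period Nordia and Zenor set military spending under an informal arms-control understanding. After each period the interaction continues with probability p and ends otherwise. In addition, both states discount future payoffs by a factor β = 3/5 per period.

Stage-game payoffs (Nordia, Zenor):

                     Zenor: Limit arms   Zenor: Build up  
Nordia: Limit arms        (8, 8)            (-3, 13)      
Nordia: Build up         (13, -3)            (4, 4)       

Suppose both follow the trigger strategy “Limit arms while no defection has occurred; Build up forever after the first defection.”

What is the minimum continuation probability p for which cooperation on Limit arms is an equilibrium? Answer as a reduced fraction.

Expected continuation weight on next period's payoff is β·p = 3/5·p, which plays the role of the discount factor.
Cooperation requires 3/5·p ≥ (13−8)/(13−4) = 5/9, hence p ≥ 25/27.

25/27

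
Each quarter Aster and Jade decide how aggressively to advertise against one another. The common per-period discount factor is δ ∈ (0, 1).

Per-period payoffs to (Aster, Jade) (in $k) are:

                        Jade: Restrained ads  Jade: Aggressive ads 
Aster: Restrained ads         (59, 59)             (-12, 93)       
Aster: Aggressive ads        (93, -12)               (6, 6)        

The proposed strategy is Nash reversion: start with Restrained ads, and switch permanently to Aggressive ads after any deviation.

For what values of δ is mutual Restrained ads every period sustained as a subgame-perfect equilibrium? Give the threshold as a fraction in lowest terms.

One-period gain from deviating is 93 − 59 = 34. The loss is 59 − 6 = 53 in every subsequent period, with present value 53·δ/(1−δ).
Deviation is unprofitable when 53·δ/(1−δ) ≥ 34, i.e. δ/(1−δ) ≥ 34/53.
Equivalently δ ≥ 34/(34+53) = 34/87.

34/87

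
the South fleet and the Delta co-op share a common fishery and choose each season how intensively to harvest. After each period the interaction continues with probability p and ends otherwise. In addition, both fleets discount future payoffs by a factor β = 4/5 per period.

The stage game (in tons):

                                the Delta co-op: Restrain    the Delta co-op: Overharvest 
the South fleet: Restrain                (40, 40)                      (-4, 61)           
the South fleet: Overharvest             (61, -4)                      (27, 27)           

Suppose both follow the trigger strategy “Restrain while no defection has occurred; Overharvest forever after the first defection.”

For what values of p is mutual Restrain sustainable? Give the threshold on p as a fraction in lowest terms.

With continuation probability p and discount β, the effective per-period discount factor is βp.
Grim-trigger IC: βp ≥ (61−40)/(61−27) = 21/34.
So p ≥ (21/34)/(4/5) = 105/136.

105/136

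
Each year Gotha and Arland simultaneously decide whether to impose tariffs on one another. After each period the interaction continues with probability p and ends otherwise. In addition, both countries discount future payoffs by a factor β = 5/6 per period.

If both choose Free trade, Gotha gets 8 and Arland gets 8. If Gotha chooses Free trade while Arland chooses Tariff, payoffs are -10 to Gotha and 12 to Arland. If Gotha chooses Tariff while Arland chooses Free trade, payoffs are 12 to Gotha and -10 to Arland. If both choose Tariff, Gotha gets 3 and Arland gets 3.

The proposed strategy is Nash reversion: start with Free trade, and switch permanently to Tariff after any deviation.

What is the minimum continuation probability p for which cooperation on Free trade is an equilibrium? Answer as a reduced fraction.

Expected continuation weight on next period's payoff is β·p = 5/6·p, which plays the role of the discount factor.
Cooperation requires 5/6·p ≥ (12−8)/(12−3) = 4/9, hence p ≥ 8/15.

8/15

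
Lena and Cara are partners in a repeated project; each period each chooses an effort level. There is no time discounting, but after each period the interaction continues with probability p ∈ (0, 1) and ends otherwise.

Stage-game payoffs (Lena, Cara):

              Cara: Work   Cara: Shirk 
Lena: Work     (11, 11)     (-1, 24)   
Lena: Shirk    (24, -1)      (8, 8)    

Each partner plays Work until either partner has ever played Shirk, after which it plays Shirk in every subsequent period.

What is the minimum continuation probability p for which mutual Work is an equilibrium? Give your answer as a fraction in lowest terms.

With no time discounting, the continuation probability p plays the role of the discount factor.
Grim-trigger IC: 11/(1−p) ≥ 24 + 8p/(1−p) ⇒ p ≥ (24−11)/(24−8) = 13/16.

13/16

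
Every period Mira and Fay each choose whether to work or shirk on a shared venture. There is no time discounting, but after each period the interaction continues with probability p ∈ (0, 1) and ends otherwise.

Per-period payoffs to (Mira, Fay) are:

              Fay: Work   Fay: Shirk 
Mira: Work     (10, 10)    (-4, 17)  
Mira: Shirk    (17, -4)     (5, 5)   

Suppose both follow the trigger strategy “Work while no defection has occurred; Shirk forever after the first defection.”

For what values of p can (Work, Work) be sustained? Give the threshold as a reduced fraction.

7/12

Expected cooperation value is 10 + p·10 + p²·10 + … = 10/(1−p); deviation gives 17 + p·5/(1−p).
10 ≥ 17(1−p) + 5p ⇒ 12p ≥ 7 ⇒ p ≥ 7/12.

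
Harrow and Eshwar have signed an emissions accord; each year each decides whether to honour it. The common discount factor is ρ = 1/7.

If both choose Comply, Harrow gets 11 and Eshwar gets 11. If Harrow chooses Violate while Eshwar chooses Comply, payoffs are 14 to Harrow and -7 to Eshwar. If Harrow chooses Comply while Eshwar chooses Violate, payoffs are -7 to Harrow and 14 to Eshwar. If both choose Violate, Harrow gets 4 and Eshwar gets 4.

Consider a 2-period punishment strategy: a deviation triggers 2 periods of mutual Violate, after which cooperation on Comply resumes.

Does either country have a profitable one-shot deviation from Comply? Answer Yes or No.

Yes

Comparing payoff streams over the 3 periods until play realigns: cooperate → 11(1+ρ+…+ρ^2); deviate → 14 + 4(ρ+…+ρ^2).
Cooperation is sustained iff (11−4)(ρ+…+ρ^2) ≥ 14−11.
ρ+…+ρ^2 = 1/7·(1−(1/7)^2)/(1−1/7) = 0.1633, and (14−11)/(11−4) = 0.4286.
0.1633 < 0.4286, so cooperation is not sustainable.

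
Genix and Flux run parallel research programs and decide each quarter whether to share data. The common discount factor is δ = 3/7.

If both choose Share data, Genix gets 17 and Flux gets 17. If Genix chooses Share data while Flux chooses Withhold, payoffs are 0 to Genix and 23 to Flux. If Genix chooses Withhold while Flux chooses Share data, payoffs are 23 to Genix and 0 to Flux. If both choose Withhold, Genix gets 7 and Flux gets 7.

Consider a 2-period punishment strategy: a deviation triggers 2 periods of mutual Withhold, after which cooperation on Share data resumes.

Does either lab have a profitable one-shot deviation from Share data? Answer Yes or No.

A one-shot deviation gives 23 now, then 7 for 2 periods, then back to 17.
Gain from deviating: (23−17) today; loss: (17−7) in each of the next 2 periods.
No-deviation condition: (17−7)(δ+…+δ^2) ≥ 23−17, i.e. δ+…+δ^2 ≥ 3/5.
At δ = 3/7: δ+…+δ^2 = 0.6122 ≥ 0.6000.
So cooperation is sustainable.

No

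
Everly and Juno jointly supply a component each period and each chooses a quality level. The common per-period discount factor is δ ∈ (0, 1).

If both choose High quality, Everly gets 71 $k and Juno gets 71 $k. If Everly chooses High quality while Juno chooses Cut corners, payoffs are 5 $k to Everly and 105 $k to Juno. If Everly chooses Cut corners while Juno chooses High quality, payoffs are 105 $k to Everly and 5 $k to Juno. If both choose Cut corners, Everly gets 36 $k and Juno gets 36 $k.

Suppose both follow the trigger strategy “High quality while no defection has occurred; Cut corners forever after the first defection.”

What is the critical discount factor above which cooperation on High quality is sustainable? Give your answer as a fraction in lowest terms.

34/69

One-period gain from deviating is 105 − 71 = 34. The loss is 71 − 36 = 35 in every subsequent period, with present value 35·δ/(1−δ).
Deviation is unprofitable when 35·δ/(1−δ) ≥ 34, i.e. δ/(1−δ) ≥ 34/35.
Equivalently δ ≥ 34/(34+35) = 34/69.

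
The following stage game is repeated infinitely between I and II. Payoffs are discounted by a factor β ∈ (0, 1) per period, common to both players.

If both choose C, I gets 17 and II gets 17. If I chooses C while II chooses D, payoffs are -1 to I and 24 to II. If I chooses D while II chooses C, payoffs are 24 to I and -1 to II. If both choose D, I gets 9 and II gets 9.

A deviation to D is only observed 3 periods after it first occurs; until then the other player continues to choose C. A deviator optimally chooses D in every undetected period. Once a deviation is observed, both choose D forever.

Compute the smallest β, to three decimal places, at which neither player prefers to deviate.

0.776

A deviator earns 24 for 3 periods, then 9 forever; cooperating earns 17 forever. Multiplying the IC by (1−β):
17 ≥ 24(1−β^3) + 9β^3, so 15·β^3 ≥ 7 and β^3 ≥ 7/15.
β ≥ (7/15)^(1/3) ≈ 0.776.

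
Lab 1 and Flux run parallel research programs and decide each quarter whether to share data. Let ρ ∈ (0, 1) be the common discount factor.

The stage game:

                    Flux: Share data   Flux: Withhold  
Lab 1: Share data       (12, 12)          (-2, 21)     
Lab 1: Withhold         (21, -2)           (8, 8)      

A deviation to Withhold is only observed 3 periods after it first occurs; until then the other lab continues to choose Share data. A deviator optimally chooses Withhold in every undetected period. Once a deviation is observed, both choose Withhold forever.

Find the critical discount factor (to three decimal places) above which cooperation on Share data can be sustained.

0.885

Deviating for the 3 undetected periods gains 21−12 = 9 per period over cooperation, then loses 12−8 = 4 per period forever once punishment starts.
Gain: 9(1 + ρ + … + ρ^2); loss: 4·ρ^3/(1−ρ).
No profitable deviation ⇔ 9(1−ρ^3) ≤ 4·ρ^3, i.e. ρ^3 ≥ 9/(9+4) = 9/13.
Hence ρ ≥ (9/13)^(1/3) ≈ 0.885.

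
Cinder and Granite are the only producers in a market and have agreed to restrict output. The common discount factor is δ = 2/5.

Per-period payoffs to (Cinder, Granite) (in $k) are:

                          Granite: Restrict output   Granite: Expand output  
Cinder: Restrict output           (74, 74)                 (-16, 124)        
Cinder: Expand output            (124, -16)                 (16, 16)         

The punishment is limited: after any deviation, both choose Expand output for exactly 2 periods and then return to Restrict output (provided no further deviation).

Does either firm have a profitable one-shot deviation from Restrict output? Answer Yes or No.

Comparing payoff streams over the 3 periods until play realigns: cooperate → 74(1+δ+…+δ^2); deviate → 124 + 16(δ+…+δ^2).
Cooperation is sustained iff (74−16)(δ+…+δ^2) ≥ 124−74.
δ+…+δ^2 = 2/5·(1−(2/5)^2)/(1−2/5) = 0.5600, and (124−74)/(74−16) = 0.8621.
0.5600 < 0.8621, so cooperation is not sustainable.

Yes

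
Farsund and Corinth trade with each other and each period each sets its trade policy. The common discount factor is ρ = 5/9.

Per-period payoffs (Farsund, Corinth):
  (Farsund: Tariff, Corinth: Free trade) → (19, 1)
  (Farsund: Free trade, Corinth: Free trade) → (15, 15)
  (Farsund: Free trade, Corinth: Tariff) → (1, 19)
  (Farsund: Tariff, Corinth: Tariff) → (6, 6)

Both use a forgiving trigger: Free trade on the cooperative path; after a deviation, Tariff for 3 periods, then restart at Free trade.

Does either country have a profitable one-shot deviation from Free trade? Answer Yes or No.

No

Comparing payoff streams over the 4 periods until play realigns: cooperate → 15(1+ρ+…+ρ^3); deviate → 19 + 6(ρ+…+ρ^3).
Cooperation is sustained iff (15−6)(ρ+…+ρ^3) ≥ 19−15.
ρ+…+ρ^3 = 5/9·(1−(5/9)^3)/(1−5/9) = 1.0357, and (19−15)/(15−6) = 0.4444.
1.0357 ≥ 0.4444, so cooperation is sustainable.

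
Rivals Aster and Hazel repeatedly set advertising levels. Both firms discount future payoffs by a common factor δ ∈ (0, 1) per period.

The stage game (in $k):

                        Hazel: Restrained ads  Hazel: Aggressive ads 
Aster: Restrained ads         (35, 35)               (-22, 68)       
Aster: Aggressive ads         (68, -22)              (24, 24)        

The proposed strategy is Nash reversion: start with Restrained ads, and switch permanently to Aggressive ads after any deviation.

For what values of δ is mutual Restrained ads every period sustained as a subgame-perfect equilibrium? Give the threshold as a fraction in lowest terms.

3/4

Cooperation forever yields 35 each period: 35/(1−δ).
Deviating yields 68 once, then 24 forever: 68 + 24δ/(1−δ).
No profitable deviation requires 35/(1−δ) ≥ 68 + 24δ/(1−δ).
Multiplying by (1−δ): 35 ≥ 68(1−δ) + 24δ = 68 − 44δ.
So 44δ ≥ 33, i.e. δ ≥ 33/44 = 3/4.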